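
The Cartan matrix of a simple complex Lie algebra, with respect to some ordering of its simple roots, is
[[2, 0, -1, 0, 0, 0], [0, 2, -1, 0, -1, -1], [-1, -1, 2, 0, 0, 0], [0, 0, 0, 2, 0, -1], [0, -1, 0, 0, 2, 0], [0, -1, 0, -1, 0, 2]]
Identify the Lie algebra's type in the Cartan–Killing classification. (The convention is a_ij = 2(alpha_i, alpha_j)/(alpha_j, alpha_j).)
type E_6

The matrix has rank 6 with 2's on the diagonal. Reading the off-diagonal entries as Dynkin edges (a single edge where a_ij = a_ji = -1; a double or triple edge where a_ij * a_ji = 2 or 3), the diagram is a chain of 5 nodes with one extra node attached to the third node from one end (E_6). One simple-root ordering that puts it in standard form is (alpha_1, alpha_5, alpha_3, alpha_2, alpha_6, alpha_4). So the algebra is type E_6.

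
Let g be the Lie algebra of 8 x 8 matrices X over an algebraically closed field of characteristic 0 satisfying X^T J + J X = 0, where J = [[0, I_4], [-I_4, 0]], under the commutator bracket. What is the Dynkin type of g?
C4

This is sp(8), which has dimension 8(8+1)/2 = 36 and rank 8/2 = 4. In the classification of classical Lie algebras, the symplectic algebra sp(2n) has type C_n; here n = 4, so the Dynkin diagram is a chain of 4 nodes with a double edge at one end; the terminal node there is the unique long simple root (C_4). Hence the type is C_4.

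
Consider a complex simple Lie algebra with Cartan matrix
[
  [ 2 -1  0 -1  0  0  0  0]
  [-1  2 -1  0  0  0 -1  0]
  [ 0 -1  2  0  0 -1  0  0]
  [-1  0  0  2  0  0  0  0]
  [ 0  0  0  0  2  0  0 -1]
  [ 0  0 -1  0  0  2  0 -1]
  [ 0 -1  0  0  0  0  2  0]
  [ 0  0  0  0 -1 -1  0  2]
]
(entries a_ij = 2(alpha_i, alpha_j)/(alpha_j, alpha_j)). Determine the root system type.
The matrix has rank 8 with 2's on the diagonal. Reading the off-diagonal entries as Dynkin edges (a single edge where a_ij = a_ji = -1; a double or triple edge where a_ij * a_ji = 2 or 3), the diagram is a chain of 7 nodes with one extra node attached to the third node from one end (E_8). One simple-root ordering that puts it in standard form is (alpha_4, alpha_7, alpha_1, alpha_2, alpha_3, alpha_6, alpha_8, alpha_5). So the algebra is type E_8.

E8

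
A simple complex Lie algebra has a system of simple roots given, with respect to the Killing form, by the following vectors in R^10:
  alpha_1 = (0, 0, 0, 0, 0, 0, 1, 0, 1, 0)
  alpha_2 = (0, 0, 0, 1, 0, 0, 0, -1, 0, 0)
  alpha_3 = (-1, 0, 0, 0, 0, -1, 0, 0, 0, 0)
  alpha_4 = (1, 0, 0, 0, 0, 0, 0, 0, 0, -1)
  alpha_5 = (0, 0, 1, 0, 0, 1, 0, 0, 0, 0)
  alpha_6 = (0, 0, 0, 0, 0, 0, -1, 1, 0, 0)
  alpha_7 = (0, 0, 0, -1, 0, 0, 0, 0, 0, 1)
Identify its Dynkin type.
A7

Compute the Cartan integers a_ij = 2(alpha_i, alpha_j)/(alpha_j, alpha_j); the resulting 7x7 Cartan matrix is
[[2, 0, 0, 0, 0, -1, 0], [0, 2, 0, 0, 0, -1, -1], [0, 0, 2, -1, -1, 0, 0], [0, 0, -1, 2, 0, 0, -1], [0, 0, -1, 0, 2, 0, 0], [-1, -1, 0, 0, 0, 2, 0], [0, -1, 0, -1, 0, 0, 2]].
All simple roots have the same length, so the diagram is simply laced. The associated Dynkin diagram is a chain of 7 nodes with single edges (A_7), so the type is A_7 (the algebra sl(8)).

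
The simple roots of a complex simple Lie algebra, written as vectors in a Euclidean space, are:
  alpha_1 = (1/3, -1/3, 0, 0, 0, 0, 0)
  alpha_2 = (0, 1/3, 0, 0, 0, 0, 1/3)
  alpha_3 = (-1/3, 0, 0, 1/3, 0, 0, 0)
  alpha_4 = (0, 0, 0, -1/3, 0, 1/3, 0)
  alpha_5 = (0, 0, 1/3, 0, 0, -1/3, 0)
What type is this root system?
A5

Compute the Cartan integers a_ij = 2(alpha_i, alpha_j)/(alpha_j, alpha_j); the resulting 5x5 Cartan matrix is
[[2, -1, -1, 0, 0], [-1, 2, 0, 0, 0], [-1, 0, 2, -1, 0], [0, 0, -1, 2, -1], [0, 0, 0, -1, 2]].
All simple roots have the same length, so the diagram is simply laced. The associated Dynkin diagram is a chain of 5 nodes with single edges (A_5), so the type is A_5 (the algebra sl(6)).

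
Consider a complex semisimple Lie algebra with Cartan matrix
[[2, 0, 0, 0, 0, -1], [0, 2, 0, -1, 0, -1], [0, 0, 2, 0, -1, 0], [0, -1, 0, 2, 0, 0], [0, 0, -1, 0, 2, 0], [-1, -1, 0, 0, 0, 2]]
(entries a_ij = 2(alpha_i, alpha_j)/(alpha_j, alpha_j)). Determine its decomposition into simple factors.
The diagram associated to this matrix has two connected components: the simple roots {alpha_3, alpha_5} form a chain of 2 nodes with single edges (A_2), and {alpha_1, alpha_2, alpha_4, alpha_6} form a chain of 4 nodes with single edges (A_4). A semisimple Lie algebra decomposes uniquely as the direct sum of simple ideals, one per connected component of its Dynkin diagram, so g ≅ A_2 ⊕ A_4 (dimension 8 + 24 = 32).

A2 ⊕ A4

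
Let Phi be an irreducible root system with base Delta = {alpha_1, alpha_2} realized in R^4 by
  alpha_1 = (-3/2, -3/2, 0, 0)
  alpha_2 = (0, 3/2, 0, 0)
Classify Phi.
B_2 (so(5))

Compute the Cartan integers a_ij = 2(alpha_i, alpha_j)/(alpha_j, alpha_j); the resulting 2x2 Cartan matrix is
[[2, -2], [-1, 2]].
The roots have two lengths (squared-length ratio 2:1); the short ones are alpha_{2}. The associated Dynkin diagram is a chain of 2 nodes with a double edge at one end; the terminal node there is the unique short simple root (B_2), so the type is B_2 (the algebra so(5)).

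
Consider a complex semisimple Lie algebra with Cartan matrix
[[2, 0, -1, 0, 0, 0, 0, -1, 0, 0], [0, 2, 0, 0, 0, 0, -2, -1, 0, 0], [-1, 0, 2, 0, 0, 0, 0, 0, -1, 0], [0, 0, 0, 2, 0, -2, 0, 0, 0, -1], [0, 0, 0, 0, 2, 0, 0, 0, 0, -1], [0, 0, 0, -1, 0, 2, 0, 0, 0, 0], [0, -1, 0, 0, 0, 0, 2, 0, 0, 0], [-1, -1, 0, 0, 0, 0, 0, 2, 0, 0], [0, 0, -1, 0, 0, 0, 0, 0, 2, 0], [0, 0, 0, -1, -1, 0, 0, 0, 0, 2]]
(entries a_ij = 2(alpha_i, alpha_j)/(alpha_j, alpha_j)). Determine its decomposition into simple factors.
B4 + B6

The diagram associated to this matrix has two connected components: the simple roots {alpha_4, alpha_5, alpha_6, alpha_10} form a chain of 4 nodes with a double edge at one end; the terminal node there is the unique short simple root (B_4), and {alpha_1, alpha_2, alpha_3, alpha_7, alpha_8, alpha_9} form a chain of 6 nodes with a double edge at one end; the terminal node there is the unique short simple root (B_6). A semisimple Lie algebra decomposes uniquely as the direct sum of simple ideals, one per connected component of its Dynkin diagram, so g ≅ B_4 ⊕ B_6 (dimension 36 + 78 = 114).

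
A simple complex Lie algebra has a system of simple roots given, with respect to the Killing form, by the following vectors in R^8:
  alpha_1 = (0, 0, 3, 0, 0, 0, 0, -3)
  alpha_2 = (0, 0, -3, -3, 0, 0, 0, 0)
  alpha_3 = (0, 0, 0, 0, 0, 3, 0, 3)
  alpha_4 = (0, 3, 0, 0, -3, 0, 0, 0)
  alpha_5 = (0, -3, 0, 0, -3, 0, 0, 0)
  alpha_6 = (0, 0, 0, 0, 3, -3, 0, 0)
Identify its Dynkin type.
Compute the Cartan integers a_ij = 2(alpha_i, alpha_j)/(alpha_j, alpha_j); the resulting 6x6 Cartan matrix is
[[2, -1, -1, 0, 0, 0], [-1, 2, 0, 0, 0, 0], [-1, 0, 2, 0, 0, -1], [0, 0, 0, 2, 0, -1], [0, 0, 0, 0, 2, -1], [0, 0, -1, -1, -1, 2]].
All simple roots have the same length, so the diagram is simply laced. The associated Dynkin diagram is a chain of 4 nodes with a fork of two nodes at one end (D_6), so the type is D_6 (the algebra so(12)).

D_6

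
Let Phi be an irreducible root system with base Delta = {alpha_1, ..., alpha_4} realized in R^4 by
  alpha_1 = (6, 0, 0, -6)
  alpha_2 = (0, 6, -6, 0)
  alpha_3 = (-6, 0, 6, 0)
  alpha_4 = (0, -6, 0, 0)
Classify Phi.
B4

Compute the Cartan integers a_ij = 2(alpha_i, alpha_j)/(alpha_j, alpha_j); the resulting 4x4 Cartan matrix is
[[2, 0, -1, 0], [0, 2, -1, -2], [-1, -1, 2, 0], [0, -1, 0, 2]].
The roots have two lengths (squared-length ratio 2:1); the short ones are alpha_{4}. The associated Dynkin diagram is a chain of 4 nodes with a double edge at one end; the terminal node there is the unique short simple root (B_4), so the type is B_4 (the algebra so(9)).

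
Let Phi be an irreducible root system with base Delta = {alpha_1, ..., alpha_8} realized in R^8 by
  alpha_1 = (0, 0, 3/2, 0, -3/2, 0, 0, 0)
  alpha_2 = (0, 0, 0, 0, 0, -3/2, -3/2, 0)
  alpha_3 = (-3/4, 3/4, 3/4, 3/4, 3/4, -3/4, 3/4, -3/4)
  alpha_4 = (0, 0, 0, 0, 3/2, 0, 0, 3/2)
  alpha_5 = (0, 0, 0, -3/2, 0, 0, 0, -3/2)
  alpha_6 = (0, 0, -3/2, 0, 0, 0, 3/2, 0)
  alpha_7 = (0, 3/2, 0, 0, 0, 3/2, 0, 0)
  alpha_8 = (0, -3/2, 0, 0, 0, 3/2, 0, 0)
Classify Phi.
Compute the Cartan integers a_ij = 2(alpha_i, alpha_j)/(alpha_j, alpha_j); the resulting 8x8 Cartan matrix is
[[2, 0, 0, -1, 0, -1, 0, 0], [0, 2, 0, 0, 0, -1, -1, -1], [0, 0, 2, 0, 0, 0, 0, -1], [-1, 0, 0, 2, -1, 0, 0, 0], [0, 0, 0, -1, 2, 0, 0, 0], [-1, -1, 0, 0, 0, 2, 0, 0], [0, -1, 0, 0, 0, 0, 2, 0], [0, -1, -1, 0, 0, 0, 0, 2]].
All simple roots have the same length, so the diagram is simply laced. The associated Dynkin diagram is a chain of 7 nodes with one extra node attached to the third node from one end (E_8), so the type is E_8.

E_8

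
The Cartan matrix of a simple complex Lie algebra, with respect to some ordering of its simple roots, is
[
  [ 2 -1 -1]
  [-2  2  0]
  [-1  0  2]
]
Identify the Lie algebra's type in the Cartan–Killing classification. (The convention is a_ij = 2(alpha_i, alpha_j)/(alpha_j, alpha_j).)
The matrix has rank 3 with 2's on the diagonal. Reading the off-diagonal entries as Dynkin edges (a single edge where a_ij = a_ji = -1; a double or triple edge where a_ij * a_ji = 2 or 3), the diagram is a chain of 3 nodes with a double edge at one end; the terminal node there is the unique long simple root (C_3). One simple-root ordering that puts it in standard form is (alpha_3, alpha_1, alpha_2). So the algebra is type C_3, i.e. sp(6).

C3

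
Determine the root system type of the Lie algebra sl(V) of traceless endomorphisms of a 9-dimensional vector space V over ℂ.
A_8

This is sl(9), which has dimension 9^2 - 1 = 80 and rank 9 - 1 = 8 (a Cartan subalgebra is the diagonal traceless matrices). In the classification of classical Lie algebras, the special linear algebra sl(n+1) has type A_n; here n = 8, so the Dynkin diagram is a chain of 8 nodes with single edges (A_8). Hence the type is A_8.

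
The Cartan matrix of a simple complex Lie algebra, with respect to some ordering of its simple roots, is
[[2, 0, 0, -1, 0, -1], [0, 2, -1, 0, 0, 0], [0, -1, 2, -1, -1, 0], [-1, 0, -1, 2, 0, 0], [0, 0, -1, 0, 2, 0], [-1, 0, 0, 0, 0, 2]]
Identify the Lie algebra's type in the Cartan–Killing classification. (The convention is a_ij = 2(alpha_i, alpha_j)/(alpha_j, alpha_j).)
type D_6

The matrix has rank 6 with 2's on the diagonal. Reading the off-diagonal entries as Dynkin edges (a single edge where a_ij = a_ji = -1; a double or triple edge where a_ij * a_ji = 2 or 3), the diagram is a chain of 4 nodes with a fork of two nodes at one end (D_6). One simple-root ordering that puts it in standard form is (alpha_6, alpha_1, alpha_4, alpha_3, alpha_2, alpha_5). So the algebra is type D_6, i.e. so(12).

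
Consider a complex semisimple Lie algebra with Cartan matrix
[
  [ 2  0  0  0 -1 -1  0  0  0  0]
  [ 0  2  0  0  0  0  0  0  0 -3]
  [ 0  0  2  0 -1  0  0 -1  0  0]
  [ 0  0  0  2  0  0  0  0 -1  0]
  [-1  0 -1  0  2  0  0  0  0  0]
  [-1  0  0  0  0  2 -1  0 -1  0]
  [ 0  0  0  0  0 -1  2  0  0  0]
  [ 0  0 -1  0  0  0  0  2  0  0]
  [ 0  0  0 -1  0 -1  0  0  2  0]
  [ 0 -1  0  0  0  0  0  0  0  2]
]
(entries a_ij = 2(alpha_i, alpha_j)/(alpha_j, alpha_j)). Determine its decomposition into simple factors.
The diagram associated to this matrix has two connected components: the simple roots {alpha_1, alpha_3, alpha_4, alpha_5, alpha_6, alpha_7, alpha_8, alpha_9} form a chain of 7 nodes with one extra node attached to the third node from one end (E_8), and {alpha_2, alpha_10} form two nodes joined by a triple edge (G_2). A semisimple Lie algebra decomposes uniquely as the direct sum of simple ideals, one per connected component of its Dynkin diagram, so g ≅ E_8 ⊕ G_2 (dimension 248 + 14 = 262).

E_8 + G_2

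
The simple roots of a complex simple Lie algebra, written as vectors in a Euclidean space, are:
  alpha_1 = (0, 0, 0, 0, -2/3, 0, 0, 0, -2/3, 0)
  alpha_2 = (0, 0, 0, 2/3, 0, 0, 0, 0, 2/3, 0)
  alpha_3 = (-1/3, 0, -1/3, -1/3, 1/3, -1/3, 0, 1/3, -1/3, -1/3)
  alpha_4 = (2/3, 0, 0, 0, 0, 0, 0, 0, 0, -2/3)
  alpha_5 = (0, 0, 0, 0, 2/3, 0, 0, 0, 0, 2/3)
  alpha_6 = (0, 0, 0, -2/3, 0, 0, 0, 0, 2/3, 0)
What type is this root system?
Compute the Cartan integers a_ij = 2(alpha_i, alpha_j)/(alpha_j, alpha_j); the resulting 6x6 Cartan matrix is
[[2, -1, 0, 0, -1, -1], [-1, 2, -1, 0, 0, 0], [0, -1, 2, 0, 0, 0], [0, 0, 0, 2, -1, 0], [-1, 0, 0, -1, 2, 0], [-1, 0, 0, 0, 0, 2]].
All simple roots have the same length, so the diagram is simply laced. The associated Dynkin diagram is a chain of 5 nodes with one extra node attached to the third node from one end (E_6), so the type is E_6.

E6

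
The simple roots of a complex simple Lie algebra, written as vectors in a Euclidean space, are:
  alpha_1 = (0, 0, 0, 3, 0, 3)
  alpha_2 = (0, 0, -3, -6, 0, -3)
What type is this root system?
type G_2

Compute the Cartan integers a_ij = 2(alpha_i, alpha_j)/(alpha_j, alpha_j); the resulting 2x2 Cartan matrix is
[[2, -1], [-3, 2]].
The roots have two lengths (squared-length ratio 3:1); the short ones are alpha_{1}. The associated Dynkin diagram is two nodes joined by a triple edge (G_2), so the type is G_2.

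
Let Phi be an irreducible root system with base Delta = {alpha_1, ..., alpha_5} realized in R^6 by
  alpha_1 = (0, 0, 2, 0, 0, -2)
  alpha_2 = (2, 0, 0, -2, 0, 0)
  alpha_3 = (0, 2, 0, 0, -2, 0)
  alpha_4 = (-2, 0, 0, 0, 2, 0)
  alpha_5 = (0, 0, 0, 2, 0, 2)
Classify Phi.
A_5 (sl(6))

Compute the Cartan integers a_ij = 2(alpha_i, alpha_j)/(alpha_j, alpha_j); the resulting 5x5 Cartan matrix is
[[2, 0, 0, 0, -1], [0, 2, 0, -1, -1], [0, 0, 2, -1, 0], [0, -1, -1, 2, 0], [-1, -1, 0, 0, 2]].
All simple roots have the same length, so the diagram is simply laced. The associated Dynkin diagram is a chain of 5 nodes with single edges (A_5), so the type is A_5 (the algebra sl(6)).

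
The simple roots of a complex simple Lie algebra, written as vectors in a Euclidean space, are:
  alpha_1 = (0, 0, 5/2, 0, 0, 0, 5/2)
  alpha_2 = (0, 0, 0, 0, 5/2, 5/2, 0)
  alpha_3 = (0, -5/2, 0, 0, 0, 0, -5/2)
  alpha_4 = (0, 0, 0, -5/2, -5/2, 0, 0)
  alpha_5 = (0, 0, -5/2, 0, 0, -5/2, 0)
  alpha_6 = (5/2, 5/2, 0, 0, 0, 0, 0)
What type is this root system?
Compute the Cartan integers a_ij = 2(alpha_i, alpha_j)/(alpha_j, alpha_j); the resulting 6x6 Cartan matrix is
[[2, 0, -1, 0, -1, 0], [0, 2, 0, -1, -1, 0], [-1, 0, 2, 0, 0, -1], [0, -1, 0, 2, 0, 0], [-1, -1, 0, 0, 2, 0], [0, 0, -1, 0, 0, 2]].
All simple roots have the same length, so the diagram is simply laced. The associated Dynkin diagram is a chain of 6 nodes with single edges (A_6), so the type is A_6 (the algebra sl(7)).

A6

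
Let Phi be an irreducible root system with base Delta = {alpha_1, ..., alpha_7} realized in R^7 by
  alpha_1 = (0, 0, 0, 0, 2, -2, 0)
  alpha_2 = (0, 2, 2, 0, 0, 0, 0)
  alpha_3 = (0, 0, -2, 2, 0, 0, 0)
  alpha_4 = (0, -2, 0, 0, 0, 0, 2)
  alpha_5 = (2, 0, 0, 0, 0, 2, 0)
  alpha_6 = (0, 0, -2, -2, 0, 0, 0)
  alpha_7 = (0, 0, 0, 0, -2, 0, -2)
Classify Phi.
D_7

Compute the Cartan integers a_ij = 2(alpha_i, alpha_j)/(alpha_j, alpha_j); the resulting 7x7 Cartan matrix is
[[2, 0, 0, 0, -1, 0, -1], [0, 2, -1, -1, 0, -1, 0], [0, -1, 2, 0, 0, 0, 0], [0, -1, 0, 2, 0, 0, -1], [-1, 0, 0, 0, 2, 0, 0], [0, -1, 0, 0, 0, 2, 0], [-1, 0, 0, -1, 0, 0, 2]].
All simple roots have the same length, so the diagram is simply laced. The associated Dynkin diagram is a chain of 5 nodes with a fork of two nodes at one end (D_7), so the type is D_7 (the algebra so(14)).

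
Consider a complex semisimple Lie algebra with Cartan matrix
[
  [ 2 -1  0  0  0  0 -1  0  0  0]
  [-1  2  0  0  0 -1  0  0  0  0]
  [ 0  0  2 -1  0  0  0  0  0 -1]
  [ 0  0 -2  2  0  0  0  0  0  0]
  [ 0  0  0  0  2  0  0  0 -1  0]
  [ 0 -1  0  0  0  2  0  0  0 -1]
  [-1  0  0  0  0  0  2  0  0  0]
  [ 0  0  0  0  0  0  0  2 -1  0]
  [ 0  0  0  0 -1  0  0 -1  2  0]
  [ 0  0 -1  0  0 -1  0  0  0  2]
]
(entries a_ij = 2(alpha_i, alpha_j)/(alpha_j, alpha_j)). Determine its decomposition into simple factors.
A_3 (sl(4)) + C_7 (sp(14))

The diagram associated to this matrix has two connected components: the simple roots {alpha_5, alpha_8, alpha_9} form a chain of 3 nodes with single edges (A_3), and {alpha_1, alpha_2, alpha_3, alpha_4, alpha_6, alpha_7, alpha_10} form a chain of 7 nodes with a double edge at one end; the terminal node there is the unique long simple root (C_7). A semisimple Lie algebra decomposes uniquely as the direct sum of simple ideals, one per connected component of its Dynkin diagram, so g ≅ A_3 ⊕ C_7 (dimension 15 + 105 = 120).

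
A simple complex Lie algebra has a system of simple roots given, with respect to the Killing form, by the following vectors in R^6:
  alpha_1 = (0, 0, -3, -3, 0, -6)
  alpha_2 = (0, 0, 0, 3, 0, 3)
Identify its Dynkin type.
Compute the Cartan integers a_ij = 2(alpha_i, alpha_j)/(alpha_j, alpha_j); the resulting 2x2 Cartan matrix is
[[2, -3], [-1, 2]].
The roots have two lengths (squared-length ratio 3:1); the short ones are alpha_{2}. The associated Dynkin diagram is two nodes joined by a triple edge (G_2), so the type is G_2.

G2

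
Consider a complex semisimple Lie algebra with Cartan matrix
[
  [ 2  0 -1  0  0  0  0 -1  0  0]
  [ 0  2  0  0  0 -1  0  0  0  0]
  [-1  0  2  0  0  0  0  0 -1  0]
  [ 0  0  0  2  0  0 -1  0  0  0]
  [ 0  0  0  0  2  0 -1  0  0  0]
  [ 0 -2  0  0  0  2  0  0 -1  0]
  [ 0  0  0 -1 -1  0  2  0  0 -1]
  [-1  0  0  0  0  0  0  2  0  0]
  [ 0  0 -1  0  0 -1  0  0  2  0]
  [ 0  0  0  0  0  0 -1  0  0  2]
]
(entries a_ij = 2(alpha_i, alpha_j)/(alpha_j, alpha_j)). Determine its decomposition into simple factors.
B6 + D4

The diagram associated to this matrix has two connected components: the simple roots {alpha_1, alpha_2, alpha_3, alpha_6, alpha_8, alpha_9} form a chain of 6 nodes with a double edge at one end; the terminal node there is the unique short simple root (B_6), and {alpha_4, alpha_5, alpha_7, alpha_10} form a chain of 2 nodes with a fork of two nodes at one end (D_4). A semisimple Lie algebra decomposes uniquely as the direct sum of simple ideals, one per connected component of its Dynkin diagram, so g ≅ B_6 ⊕ D_4 (dimension 78 + 28 = 106).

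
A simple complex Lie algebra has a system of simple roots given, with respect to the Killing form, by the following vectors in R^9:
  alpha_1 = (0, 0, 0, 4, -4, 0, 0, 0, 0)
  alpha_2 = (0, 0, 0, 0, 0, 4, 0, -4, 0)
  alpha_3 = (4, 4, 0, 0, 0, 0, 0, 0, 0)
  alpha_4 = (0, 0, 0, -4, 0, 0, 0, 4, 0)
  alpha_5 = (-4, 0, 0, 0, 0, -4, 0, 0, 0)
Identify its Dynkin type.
Compute the Cartan integers a_ij = 2(alpha_i, alpha_j)/(alpha_j, alpha_j); the resulting 5x5 Cartan matrix is
[[2, 0, 0, -1, 0], [0, 2, 0, -1, -1], [0, 0, 2, 0, -1], [-1, -1, 0, 2, 0], [0, -1, -1, 0, 2]].
All simple roots have the same length, so the diagram is simply laced. The associated Dynkin diagram is a chain of 5 nodes with single edges (A_5), so the type is A_5 (the algebra sl(6)).

A5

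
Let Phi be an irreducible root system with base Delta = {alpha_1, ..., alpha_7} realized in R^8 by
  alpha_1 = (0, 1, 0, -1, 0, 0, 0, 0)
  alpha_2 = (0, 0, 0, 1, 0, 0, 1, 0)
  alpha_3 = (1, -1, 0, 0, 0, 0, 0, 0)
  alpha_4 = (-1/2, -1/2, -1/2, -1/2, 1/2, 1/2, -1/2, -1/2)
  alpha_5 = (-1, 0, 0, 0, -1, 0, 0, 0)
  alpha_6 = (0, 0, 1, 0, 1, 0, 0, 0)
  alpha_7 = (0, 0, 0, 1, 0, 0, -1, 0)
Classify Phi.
Compute the Cartan integers a_ij = 2(alpha_i, alpha_j)/(alpha_j, alpha_j); the resulting 7x7 Cartan matrix is
[[2, -1, -1, 0, 0, 0, -1], [-1, 2, 0, -1, 0, 0, 0], [-1, 0, 2, 0, -1, 0, 0], [0, -1, 0, 2, 0, 0, 0], [0, 0, -1, 0, 2, -1, 0], [0, 0, 0, 0, -1, 2, 0], [-1, 0, 0, 0, 0, 0, 2]].
All simple roots have the same length, so the diagram is simply laced. The associated Dynkin diagram is a chain of 6 nodes with one extra node attached to the third node from one end (E_7), so the type is E_7.

type E_7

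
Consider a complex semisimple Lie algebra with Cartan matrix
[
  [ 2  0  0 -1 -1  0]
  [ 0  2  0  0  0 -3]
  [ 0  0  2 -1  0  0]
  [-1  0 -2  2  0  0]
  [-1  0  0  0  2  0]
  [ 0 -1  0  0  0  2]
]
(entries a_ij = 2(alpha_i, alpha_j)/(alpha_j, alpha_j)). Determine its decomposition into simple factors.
type B_4 ⊕ type G_2

The diagram associated to this matrix has two connected components: the simple roots {alpha_1, alpha_3, alpha_4, alpha_5} form a chain of 4 nodes with a double edge at one end; the terminal node there is the unique short simple root (B_4), and {alpha_2, alpha_6} form two nodes joined by a triple edge (G_2). A semisimple Lie algebra decomposes uniquely as the direct sum of simple ideals, one per connected component of its Dynkin diagram, so g ≅ B_4 ⊕ G_2 (dimension 36 + 14 = 50).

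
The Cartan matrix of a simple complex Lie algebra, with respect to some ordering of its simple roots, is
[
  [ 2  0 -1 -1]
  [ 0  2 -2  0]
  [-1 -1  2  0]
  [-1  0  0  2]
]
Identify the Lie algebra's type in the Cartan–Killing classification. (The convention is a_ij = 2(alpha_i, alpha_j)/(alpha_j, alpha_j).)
C_4 (sp(8))

The matrix has rank 4 with 2's on the diagonal. Reading the off-diagonal entries as Dynkin edges (a single edge where a_ij = a_ji = -1; a double or triple edge where a_ij * a_ji = 2 or 3), the diagram is a chain of 4 nodes with a double edge at one end; the terminal node there is the unique long simple root (C_4). One simple-root ordering that puts it in standard form is (alpha_4, alpha_1, alpha_3, alpha_2). So the algebra is type C_4, i.e. sp(8).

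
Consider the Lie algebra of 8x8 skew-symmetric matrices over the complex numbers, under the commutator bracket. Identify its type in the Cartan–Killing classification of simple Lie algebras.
type D_4

This is so(8) with 8 even, which has dimension 8(8-1)/2 = 28 and rank 8/2 = 4. In the classification of classical Lie algebras, the orthogonal algebra so(2n) in an even number of variables has type D_n; here n = 4, so the Dynkin diagram is a chain of 2 nodes with a fork of two nodes at one end (D_4). Hence the type is D_4.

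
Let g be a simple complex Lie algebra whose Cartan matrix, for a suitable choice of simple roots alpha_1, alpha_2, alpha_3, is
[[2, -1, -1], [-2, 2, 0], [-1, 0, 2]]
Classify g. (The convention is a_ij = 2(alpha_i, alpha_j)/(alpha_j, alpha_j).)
The matrix has rank 3 with 2's on the diagonal. Reading the off-diagonal entries as Dynkin edges (a single edge where a_ij = a_ji = -1; a double or triple edge where a_ij * a_ji = 2 or 3), the diagram is a chain of 3 nodes with a double edge at one end; the terminal node there is the unique long simple root (C_3). One simple-root ordering that puts it in standard form is (alpha_3, alpha_1, alpha_2). So the algebra is type C_3, i.e. sp(6).

C3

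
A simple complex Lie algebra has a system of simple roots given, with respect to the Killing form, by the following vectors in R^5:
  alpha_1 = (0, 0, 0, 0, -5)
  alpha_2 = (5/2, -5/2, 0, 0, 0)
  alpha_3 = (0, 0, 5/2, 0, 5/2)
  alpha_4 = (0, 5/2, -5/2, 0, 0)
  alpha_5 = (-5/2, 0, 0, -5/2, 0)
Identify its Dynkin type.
C_5

Compute the Cartan integers a_ij = 2(alpha_i, alpha_j)/(alpha_j, alpha_j); the resulting 5x5 Cartan matrix is
[[2, 0, -2, 0, 0], [0, 2, 0, -1, -1], [-1, 0, 2, -1, 0], [0, -1, -1, 2, 0], [0, -1, 0, 0, 2]].
The roots have two lengths (squared-length ratio 2:1); the short ones are alpha_{2,3,4,5}. The associated Dynkin diagram is a chain of 5 nodes with a double edge at one end; the terminal node there is the unique long simple root (C_5), so the type is C_5 (the algebra sp(10)).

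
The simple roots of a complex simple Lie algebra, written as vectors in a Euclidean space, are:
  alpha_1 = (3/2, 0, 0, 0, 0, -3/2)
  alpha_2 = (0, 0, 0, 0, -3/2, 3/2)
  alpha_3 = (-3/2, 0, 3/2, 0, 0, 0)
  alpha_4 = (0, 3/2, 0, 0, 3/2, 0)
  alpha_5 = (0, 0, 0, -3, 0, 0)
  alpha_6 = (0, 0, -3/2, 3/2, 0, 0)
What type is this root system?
C_6 (sp(12))

Compute the Cartan integers a_ij = 2(alpha_i, alpha_j)/(alpha_j, alpha_j); the resulting 6x6 Cartan matrix is
[[2, -1, -1, 0, 0, 0], [-1, 2, 0, -1, 0, 0], [-1, 0, 2, 0, 0, -1], [0, -1, 0, 2, 0, 0], [0, 0, 0, 0, 2, -2], [0, 0, -1, 0, -1, 2]].
The roots have two lengths (squared-length ratio 2:1); the short ones are alpha_{1,2,3,4,6}. The associated Dynkin diagram is a chain of 6 nodes with a double edge at one end; the terminal node there is the unique long simple root (C_6), so the type is C_6 (the algebra sp(12)).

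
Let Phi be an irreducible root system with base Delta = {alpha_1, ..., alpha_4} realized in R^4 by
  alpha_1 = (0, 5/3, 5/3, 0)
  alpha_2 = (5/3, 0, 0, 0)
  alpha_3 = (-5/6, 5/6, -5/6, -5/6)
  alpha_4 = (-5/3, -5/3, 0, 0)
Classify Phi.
Compute the Cartan integers a_ij = 2(alpha_i, alpha_j)/(alpha_j, alpha_j); the resulting 4x4 Cartan matrix is
[[2, 0, 0, -1], [0, 2, -1, -1], [0, -1, 2, 0], [-1, -2, 0, 2]].
The roots have two lengths (squared-length ratio 2:1); the short ones are alpha_{2,3}. The associated Dynkin diagram is a chain of 4 nodes with a double edge between the middle two (F_4), so the type is F_4.

type F_4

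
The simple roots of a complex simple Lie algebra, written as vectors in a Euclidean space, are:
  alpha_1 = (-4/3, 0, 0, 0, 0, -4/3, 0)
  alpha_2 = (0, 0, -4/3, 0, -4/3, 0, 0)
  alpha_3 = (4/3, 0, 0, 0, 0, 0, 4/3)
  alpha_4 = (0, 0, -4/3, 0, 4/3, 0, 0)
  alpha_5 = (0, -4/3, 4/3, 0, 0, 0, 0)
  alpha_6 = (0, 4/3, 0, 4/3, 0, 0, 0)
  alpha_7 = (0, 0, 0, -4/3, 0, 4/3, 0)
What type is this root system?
Compute the Cartan integers a_ij = 2(alpha_i, alpha_j)/(alpha_j, alpha_j); the resulting 7x7 Cartan matrix is
[[2, 0, -1, 0, 0, 0, -1], [0, 2, 0, 0, -1, 0, 0], [-1, 0, 2, 0, 0, 0, 0], [0, 0, 0, 2, -1, 0, 0], [0, -1, 0, -1, 2, -1, 0], [0, 0, 0, 0, -1, 2, -1], [-1, 0, 0, 0, 0, -1, 2]].
All simple roots have the same length, so the diagram is simply laced. The associated Dynkin diagram is a chain of 5 nodes with a fork of two nodes at one end (D_7), so the type is D_7 (the algebra so(14)).

D_7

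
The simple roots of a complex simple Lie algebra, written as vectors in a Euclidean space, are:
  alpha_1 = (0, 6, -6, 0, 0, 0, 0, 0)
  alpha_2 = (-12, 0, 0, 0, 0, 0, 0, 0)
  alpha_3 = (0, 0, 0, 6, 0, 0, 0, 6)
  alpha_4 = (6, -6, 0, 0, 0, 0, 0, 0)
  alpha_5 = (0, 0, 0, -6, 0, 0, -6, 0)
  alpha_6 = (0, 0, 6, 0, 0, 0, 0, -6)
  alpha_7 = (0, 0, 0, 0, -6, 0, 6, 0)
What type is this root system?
Compute the Cartan integers a_ij = 2(alpha_i, alpha_j)/(alpha_j, alpha_j); the resulting 7x7 Cartan matrix is
[[2, 0, 0, -1, 0, -1, 0], [0, 2, 0, -2, 0, 0, 0], [0, 0, 2, 0, -1, -1, 0], [-1, -1, 0, 2, 0, 0, 0], [0, 0, -1, 0, 2, 0, -1], [-1, 0, -1, 0, 0, 2, 0], [0, 0, 0, 0, -1, 0, 2]].
The roots have two lengths (squared-length ratio 2:1); the short ones are alpha_{1,3,4,5,6,7}. The associated Dynkin diagram is a chain of 7 nodes with a double edge at one end; the terminal node there is the unique long simple root (C_7), so the type is C_7 (the algebra sp(14)).

C_7 (sp(14))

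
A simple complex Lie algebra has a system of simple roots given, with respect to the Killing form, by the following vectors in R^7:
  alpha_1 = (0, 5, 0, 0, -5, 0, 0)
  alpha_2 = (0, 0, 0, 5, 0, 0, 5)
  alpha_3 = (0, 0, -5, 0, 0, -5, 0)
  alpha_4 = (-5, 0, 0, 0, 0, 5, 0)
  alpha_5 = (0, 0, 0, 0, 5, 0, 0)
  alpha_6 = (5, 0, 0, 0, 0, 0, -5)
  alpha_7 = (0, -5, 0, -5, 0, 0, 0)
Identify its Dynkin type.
Compute the Cartan integers a_ij = 2(alpha_i, alpha_j)/(alpha_j, alpha_j); the resulting 7x7 Cartan matrix is
[[2, 0, 0, 0, -2, 0, -1], [0, 2, 0, 0, 0, -1, -1], [0, 0, 2, -1, 0, 0, 0], [0, 0, -1, 2, 0, -1, 0], [-1, 0, 0, 0, 2, 0, 0], [0, -1, 0, -1, 0, 2, 0], [-1, -1, 0, 0, 0, 0, 2]].
The roots have two lengths (squared-length ratio 2:1); the short ones are alpha_{5}. The associated Dynkin diagram is a chain of 7 nodes with a double edge at one end; the terminal node there is the unique short simple root (B_7), so the type is B_7 (the algebra so(15)).

B_7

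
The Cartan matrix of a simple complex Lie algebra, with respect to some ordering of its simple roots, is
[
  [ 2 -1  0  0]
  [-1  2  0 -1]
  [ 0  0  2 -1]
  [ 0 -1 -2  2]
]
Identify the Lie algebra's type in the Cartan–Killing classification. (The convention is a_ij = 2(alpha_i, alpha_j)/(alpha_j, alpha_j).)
The matrix has rank 4 with 2's on the diagonal. Reading the off-diagonal entries as Dynkin edges (a single edge where a_ij = a_ji = -1; a double or triple edge where a_ij * a_ji = 2 or 3), the diagram is a chain of 4 nodes with a double edge at one end; the terminal node there is the unique short simple root (B_4). One simple-root ordering that puts it in standard form is (alpha_1, alpha_2, alpha_4, alpha_3). So the algebra is type B_4, i.e. so(9).

B_4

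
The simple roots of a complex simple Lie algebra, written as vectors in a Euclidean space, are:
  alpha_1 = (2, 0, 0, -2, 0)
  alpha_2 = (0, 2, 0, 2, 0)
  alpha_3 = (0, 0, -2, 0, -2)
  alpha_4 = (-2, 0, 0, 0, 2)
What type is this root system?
Compute the Cartan integers a_ij = 2(alpha_i, alpha_j)/(alpha_j, alpha_j); the resulting 4x4 Cartan matrix is
[[2, -1, 0, -1], [-1, 2, 0, 0], [0, 0, 2, -1], [-1, 0, -1, 2]].
All simple roots have the same length, so the diagram is simply laced. The associated Dynkin diagram is a chain of 4 nodes with single edges (A_4), so the type is A_4 (the algebra sl(5)).

type A_4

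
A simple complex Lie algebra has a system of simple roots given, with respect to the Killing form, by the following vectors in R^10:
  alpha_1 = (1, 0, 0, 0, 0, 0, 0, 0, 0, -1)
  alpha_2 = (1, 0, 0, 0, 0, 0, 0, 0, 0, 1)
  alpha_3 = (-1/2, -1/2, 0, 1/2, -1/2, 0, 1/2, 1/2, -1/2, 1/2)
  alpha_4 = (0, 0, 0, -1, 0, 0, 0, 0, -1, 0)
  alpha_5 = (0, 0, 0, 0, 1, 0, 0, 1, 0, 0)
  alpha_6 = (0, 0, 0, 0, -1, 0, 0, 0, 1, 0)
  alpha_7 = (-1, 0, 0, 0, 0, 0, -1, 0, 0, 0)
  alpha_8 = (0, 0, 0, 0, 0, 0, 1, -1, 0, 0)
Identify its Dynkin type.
E_8

Compute the Cartan integers a_ij = 2(alpha_i, alpha_j)/(alpha_j, alpha_j); the resulting 8x8 Cartan matrix is
[[2, 0, -1, 0, 0, 0, -1, 0], [0, 2, 0, 0, 0, 0, -1, 0], [-1, 0, 2, 0, 0, 0, 0, 0], [0, 0, 0, 2, 0, -1, 0, 0], [0, 0, 0, 0, 2, -1, 0, -1], [0, 0, 0, -1, -1, 2, 0, 0], [-1, -1, 0, 0, 0, 0, 2, -1], [0, 0, 0, 0, -1, 0, -1, 2]].
All simple roots have the same length, so the diagram is simply laced. The associated Dynkin diagram is a chain of 7 nodes with one extra node attached to the third node from one end (E_8), so the type is E_8.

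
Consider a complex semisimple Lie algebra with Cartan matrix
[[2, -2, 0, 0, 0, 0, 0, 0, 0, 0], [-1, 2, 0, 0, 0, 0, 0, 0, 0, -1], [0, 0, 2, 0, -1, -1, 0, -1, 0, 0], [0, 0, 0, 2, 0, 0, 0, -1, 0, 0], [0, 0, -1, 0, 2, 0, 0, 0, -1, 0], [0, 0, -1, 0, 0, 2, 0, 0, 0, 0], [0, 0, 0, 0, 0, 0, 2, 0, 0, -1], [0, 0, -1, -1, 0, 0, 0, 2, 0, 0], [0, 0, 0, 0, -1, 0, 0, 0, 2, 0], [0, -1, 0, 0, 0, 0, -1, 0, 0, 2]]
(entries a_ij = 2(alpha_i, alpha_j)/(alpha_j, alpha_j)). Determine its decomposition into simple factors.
The diagram associated to this matrix has two connected components: the simple roots {alpha_1, alpha_2, alpha_7, alpha_10} form a chain of 4 nodes with a double edge at one end; the terminal node there is the unique long simple root (C_4), and {alpha_3, alpha_4, alpha_5, alpha_6, alpha_8, alpha_9} form a chain of 5 nodes with one extra node attached to the third node from one end (E_6). A semisimple Lie algebra decomposes uniquely as the direct sum of simple ideals, one per connected component of its Dynkin diagram, so g ≅ C_4 ⊕ E_6 (dimension 36 + 78 = 114).

C4 ⊕ E6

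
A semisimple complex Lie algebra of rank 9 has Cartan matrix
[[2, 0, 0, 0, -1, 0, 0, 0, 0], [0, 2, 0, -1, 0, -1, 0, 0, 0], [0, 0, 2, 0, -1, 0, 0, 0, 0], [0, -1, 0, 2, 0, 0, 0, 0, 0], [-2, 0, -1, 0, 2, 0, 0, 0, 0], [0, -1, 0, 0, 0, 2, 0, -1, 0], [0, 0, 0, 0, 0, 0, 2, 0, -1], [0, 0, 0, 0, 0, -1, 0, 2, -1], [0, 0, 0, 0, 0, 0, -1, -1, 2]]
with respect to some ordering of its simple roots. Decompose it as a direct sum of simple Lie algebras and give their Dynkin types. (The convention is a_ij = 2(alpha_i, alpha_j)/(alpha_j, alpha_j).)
A6 ⊕ B3

The diagram associated to this matrix has two connected components: the simple roots {alpha_2, alpha_4, alpha_6, alpha_7, alpha_8, alpha_9} form a chain of 6 nodes with single edges (A_6), and {alpha_1, alpha_3, alpha_5} form a chain of 3 nodes with a double edge at one end; the terminal node there is the unique short simple root (B_3). A semisimple Lie algebra decomposes uniquely as the direct sum of simple ideals, one per connected component of its Dynkin diagram, so g ≅ A_6 ⊕ B_3 (dimension 48 + 21 = 69).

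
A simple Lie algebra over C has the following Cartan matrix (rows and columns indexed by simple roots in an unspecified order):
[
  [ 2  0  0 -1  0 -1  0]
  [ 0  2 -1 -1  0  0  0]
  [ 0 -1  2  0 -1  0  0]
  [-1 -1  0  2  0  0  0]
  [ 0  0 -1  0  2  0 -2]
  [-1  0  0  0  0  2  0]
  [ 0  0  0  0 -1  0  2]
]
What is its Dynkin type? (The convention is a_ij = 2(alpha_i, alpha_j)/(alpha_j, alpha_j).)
The matrix has rank 7 with 2's on the diagonal. Reading the off-diagonal entries as Dynkin edges (a single edge where a_ij = a_ji = -1; a double or triple edge where a_ij * a_ji = 2 or 3), the diagram is a chain of 7 nodes with a double edge at one end; the terminal node there is the unique short simple root (B_7). One simple-root ordering that puts it in standard form is (alpha_6, alpha_1, alpha_4, alpha_2, alpha_3, alpha_5, alpha_7). So the algebra is type B_7, i.e. so(15).

B7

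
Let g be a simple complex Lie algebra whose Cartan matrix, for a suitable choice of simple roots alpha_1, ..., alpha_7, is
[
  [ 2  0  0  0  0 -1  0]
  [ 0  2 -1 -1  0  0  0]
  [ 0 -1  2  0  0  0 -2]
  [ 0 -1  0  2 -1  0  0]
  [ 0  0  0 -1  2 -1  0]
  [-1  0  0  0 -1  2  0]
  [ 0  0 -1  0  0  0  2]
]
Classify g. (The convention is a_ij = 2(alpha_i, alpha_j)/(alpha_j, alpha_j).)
The matrix has rank 7 with 2's on the diagonal. Reading the off-diagonal entries as Dynkin edges (a single edge where a_ij = a_ji = -1; a double or triple edge where a_ij * a_ji = 2 or 3), the diagram is a chain of 7 nodes with a double edge at one end; the terminal node there is the unique short simple root (B_7). One simple-root ordering that puts it in standard form is (alpha_1, alpha_6, alpha_5, alpha_4, alpha_2, alpha_3, alpha_7). So the algebra is type B_7, i.e. so(15).

B_7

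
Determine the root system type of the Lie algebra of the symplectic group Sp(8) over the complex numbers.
C_4 (sp(8))

This is sp(8), which has dimension 8(8+1)/2 = 36 and rank 8/2 = 4. In the classification of classical Lie algebras, the symplectic algebra sp(2n) has type C_n; here n = 4, so the Dynkin diagram is a chain of 4 nodes with a double edge at one end; the terminal node there is the unique long simple root (C_4). Hence the type is C_4.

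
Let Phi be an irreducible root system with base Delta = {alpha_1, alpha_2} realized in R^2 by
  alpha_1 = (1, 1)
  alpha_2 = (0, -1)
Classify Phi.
Compute the Cartan integers a_ij = 2(alpha_i, alpha_j)/(alpha_j, alpha_j); the resulting 2x2 Cartan matrix is
[[2, -2], [-1, 2]].
The roots have two lengths (squared-length ratio 2:1); the short ones are alpha_{2}. The associated Dynkin diagram is a chain of 2 nodes with a double edge at one end; the terminal node there is the unique short simple root (B_2), so the type is B_2 (the algebra so(5)).

B_2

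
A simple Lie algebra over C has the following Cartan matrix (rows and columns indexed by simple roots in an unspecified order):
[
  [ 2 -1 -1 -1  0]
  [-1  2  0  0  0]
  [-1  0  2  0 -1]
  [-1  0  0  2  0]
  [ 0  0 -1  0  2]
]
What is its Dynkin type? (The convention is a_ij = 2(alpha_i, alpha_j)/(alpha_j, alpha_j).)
The matrix has rank 5 with 2's on the diagonal. Reading the off-diagonal entries as Dynkin edges (a single edge where a_ij = a_ji = -1; a double or triple edge where a_ij * a_ji = 2 or 3), the diagram is a chain of 3 nodes with a fork of two nodes at one end (D_5). One simple-root ordering that puts it in standard form is (alpha_5, alpha_3, alpha_1, alpha_4, alpha_2). So the algebra is type D_5, i.e. so(10).

D_5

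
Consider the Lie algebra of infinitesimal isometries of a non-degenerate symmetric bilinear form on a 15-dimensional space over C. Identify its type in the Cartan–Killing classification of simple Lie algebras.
type B_7

This is so(15) with 15 odd, which has dimension 15(15-1)/2 = 105 and rank (15-1)/2 = 7. In the classification of classical Lie algebras, the orthogonal algebra so(2n+1) in an odd number of variables has type B_n; here n = 7, so the Dynkin diagram is a chain of 7 nodes with a double edge at one end; the terminal node there is the unique short simple root (B_7). Hence the type is B_7.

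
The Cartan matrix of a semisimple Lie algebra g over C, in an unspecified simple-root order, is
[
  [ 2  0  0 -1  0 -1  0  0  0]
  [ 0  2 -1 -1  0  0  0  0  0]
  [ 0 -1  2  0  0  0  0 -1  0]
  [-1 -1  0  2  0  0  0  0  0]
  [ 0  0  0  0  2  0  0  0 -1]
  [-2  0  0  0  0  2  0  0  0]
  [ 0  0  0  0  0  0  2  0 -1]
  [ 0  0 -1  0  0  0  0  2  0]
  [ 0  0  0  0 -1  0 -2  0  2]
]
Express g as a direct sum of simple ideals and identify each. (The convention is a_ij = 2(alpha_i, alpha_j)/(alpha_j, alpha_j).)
B_3 + C_6

The diagram associated to this matrix has two connected components: the simple roots {alpha_5, alpha_7, alpha_9} form a chain of 3 nodes with a double edge at one end; the terminal node there is the unique short simple root (B_3), and {alpha_1, alpha_2, alpha_3, alpha_4, alpha_6, alpha_8} form a chain of 6 nodes with a double edge at one end; the terminal node there is the unique long simple root (C_6). A semisimple Lie algebra decomposes uniquely as the direct sum of simple ideals, one per connected component of its Dynkin diagram, so g ≅ B_3 ⊕ C_6 (dimension 21 + 78 = 99).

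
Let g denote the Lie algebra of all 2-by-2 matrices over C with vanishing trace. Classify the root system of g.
This is sl(2), which has dimension 2^2 - 1 = 3 and rank 2 - 1 = 1 (a Cartan subalgebra is the diagonal traceless matrices). In the classification of classical Lie algebras, the special linear algebra sl(n+1) has type A_n; here n = 1, so the Dynkin diagram is a chain of 1 nodes with single edges (A_1). Hence the type is A_1.

A1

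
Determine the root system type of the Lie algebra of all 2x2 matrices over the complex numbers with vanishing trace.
type A_1

This is sl(2), which has dimension 2^2 - 1 = 3 and rank 2 - 1 = 1 (a Cartan subalgebra is the diagonal traceless matrices). In the classification of classical Lie algebras, the special linear algebra sl(n+1) has type A_n; here n = 1, so the Dynkin diagram is a chain of 1 nodes with single edges (A_1). Hence the type is A_1.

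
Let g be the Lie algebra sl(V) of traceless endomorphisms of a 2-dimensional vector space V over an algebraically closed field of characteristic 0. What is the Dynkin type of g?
A_1

This is sl(2), which has dimension 2^2 - 1 = 3 and rank 2 - 1 = 1 (a Cartan subalgebra is the diagonal traceless matrices). In the classification of classical Lie algebras, the special linear algebra sl(n+1) has type A_n; here n = 1, so the Dynkin diagram is a chain of 1 nodes with single edges (A_1). Hence the type is A_1.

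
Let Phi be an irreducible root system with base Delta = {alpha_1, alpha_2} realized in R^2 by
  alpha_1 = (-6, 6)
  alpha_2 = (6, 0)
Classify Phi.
Compute the Cartan integers a_ij = 2(alpha_i, alpha_j)/(alpha_j, alpha_j); the resulting 2x2 Cartan matrix is
[[2, -2], [-1, 2]].
The roots have two lengths (squared-length ratio 2:1); the short ones are alpha_{2}. The associated Dynkin diagram is a chain of 2 nodes with a double edge at one end; the terminal node there is the unique short simple root (B_2), so the type is B_2 (the algebra so(5)).

B_2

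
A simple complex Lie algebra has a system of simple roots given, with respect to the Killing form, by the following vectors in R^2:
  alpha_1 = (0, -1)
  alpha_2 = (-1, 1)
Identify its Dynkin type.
Compute the Cartan integers a_ij = 2(alpha_i, alpha_j)/(alpha_j, alpha_j); the resulting 2x2 Cartan matrix is
[[2, -1], [-2, 2]].
The roots have two lengths (squared-length ratio 2:1); the short ones are alpha_{1}. The associated Dynkin diagram is a chain of 2 nodes with a double edge at one end; the terminal node there is the unique short simple root (B_2), so the type is B_2 (the algebra so(5)).

B_2 (so(5))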